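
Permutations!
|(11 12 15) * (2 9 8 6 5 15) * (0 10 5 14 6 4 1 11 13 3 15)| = |(0 10 5)(1 11 12 2 9 8 4)(3 15 13)(6 14)| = 42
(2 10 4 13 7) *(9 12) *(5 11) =(2 10 4 13 7)(5 11)(9 12) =[0, 1, 10, 3, 13, 11, 6, 2, 8, 12, 4, 5, 9, 7]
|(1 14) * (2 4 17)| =|(1 14)(2 4 17)| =6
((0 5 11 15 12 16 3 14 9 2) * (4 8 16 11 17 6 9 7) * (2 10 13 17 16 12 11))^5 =(17)(0 7)(2 14)(3 12)(4 5)(8 16)(11 15)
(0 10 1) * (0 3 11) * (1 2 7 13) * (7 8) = (0 10 2 8 7 13 1 3 11) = [10, 3, 8, 11, 4, 5, 6, 13, 7, 9, 2, 0, 12, 1]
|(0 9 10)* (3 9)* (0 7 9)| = 6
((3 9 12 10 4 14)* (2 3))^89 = ((2 3 9 12 10 4 14))^89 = (2 4 12 3 14 10 9)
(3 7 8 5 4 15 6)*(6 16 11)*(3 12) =(3 7 8 5 4 15 16 11 6 12) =[0, 1, 2, 7, 15, 4, 12, 8, 5, 9, 10, 6, 3, 13, 14, 16, 11]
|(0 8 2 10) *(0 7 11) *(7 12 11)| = 6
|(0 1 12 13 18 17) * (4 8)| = |(0 1 12 13 18 17)(4 8)| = 6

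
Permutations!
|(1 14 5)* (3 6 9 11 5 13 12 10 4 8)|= 12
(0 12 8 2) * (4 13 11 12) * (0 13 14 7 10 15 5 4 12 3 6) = (0 12 8 2 13 11 3 6)(4 14 7 10 15 5) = [12, 1, 13, 6, 14, 4, 0, 10, 2, 9, 15, 3, 8, 11, 7, 5]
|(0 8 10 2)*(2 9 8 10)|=5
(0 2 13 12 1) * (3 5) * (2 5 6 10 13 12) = (0 5 3 6 10 13 2 12 1) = [5, 0, 12, 6, 4, 3, 10, 7, 8, 9, 13, 11, 1, 2]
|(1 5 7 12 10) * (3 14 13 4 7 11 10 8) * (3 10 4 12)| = 11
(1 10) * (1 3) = (1 10 3) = [0, 10, 2, 1, 4, 5, 6, 7, 8, 9, 3]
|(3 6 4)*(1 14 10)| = |(1 14 10)(3 6 4)| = 3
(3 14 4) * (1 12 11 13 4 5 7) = [0, 12, 2, 14, 3, 7, 6, 1, 8, 9, 10, 13, 11, 4, 5] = (1 12 11 13 4 3 14 5 7)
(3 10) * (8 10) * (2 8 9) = [0, 1, 8, 9, 4, 5, 6, 7, 10, 2, 3] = (2 8 10 3 9)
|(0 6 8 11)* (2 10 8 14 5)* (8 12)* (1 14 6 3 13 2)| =|(0 3 13 2 10 12 8 11)(1 14 5)| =24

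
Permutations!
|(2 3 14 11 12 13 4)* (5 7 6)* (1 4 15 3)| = |(1 4 2)(3 14 11 12 13 15)(5 7 6)| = 6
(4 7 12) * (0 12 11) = (0 12 4 7 11) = [12, 1, 2, 3, 7, 5, 6, 11, 8, 9, 10, 0, 4]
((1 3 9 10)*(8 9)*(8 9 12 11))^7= (1 10 9 3)(8 12 11)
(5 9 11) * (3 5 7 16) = (3 5 9 11 7 16) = [0, 1, 2, 5, 4, 9, 6, 16, 8, 11, 10, 7, 12, 13, 14, 15, 3]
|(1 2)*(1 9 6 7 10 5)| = |(1 2 9 6 7 10 5)| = 7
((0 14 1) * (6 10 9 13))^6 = ((0 14 1)(6 10 9 13))^6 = (14)(6 9)(10 13)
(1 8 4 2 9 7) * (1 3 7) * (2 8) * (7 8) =(1 2 9)(3 8 4 7) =[0, 2, 9, 8, 7, 5, 6, 3, 4, 1]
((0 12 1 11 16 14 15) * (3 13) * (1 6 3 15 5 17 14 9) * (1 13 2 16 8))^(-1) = ((0 12 6 3 2 16 9 13 15)(1 11 8)(5 17 14))^(-1) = (0 15 13 9 16 2 3 6 12)(1 8 11)(5 14 17)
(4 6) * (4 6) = [0, 1, 2, 3, 4, 5, 6] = (6)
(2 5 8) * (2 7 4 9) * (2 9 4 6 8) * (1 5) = (9)(1 5 2)(6 8 7) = [0, 5, 1, 3, 4, 2, 8, 6, 7, 9]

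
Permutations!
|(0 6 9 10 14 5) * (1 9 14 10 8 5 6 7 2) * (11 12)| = 14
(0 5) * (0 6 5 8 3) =(0 8 3)(5 6) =[8, 1, 2, 0, 4, 6, 5, 7, 3]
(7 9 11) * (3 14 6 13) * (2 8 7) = (2 8 7 9 11)(3 14 6 13) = [0, 1, 8, 14, 4, 5, 13, 9, 7, 11, 10, 2, 12, 3, 6]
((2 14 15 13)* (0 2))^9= ((0 2 14 15 13))^9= (0 13 15 14 2)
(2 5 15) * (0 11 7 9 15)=(0 11 7 9 15 2 5)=[11, 1, 5, 3, 4, 0, 6, 9, 8, 15, 10, 7, 12, 13, 14, 2]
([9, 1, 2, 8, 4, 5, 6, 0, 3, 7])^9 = [0, 1, 2, 8, 4, 5, 6, 7, 3, 9]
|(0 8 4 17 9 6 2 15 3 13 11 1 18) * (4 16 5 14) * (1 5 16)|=44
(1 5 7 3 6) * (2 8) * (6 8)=(1 5 7 3 8 2 6)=[0, 5, 6, 8, 4, 7, 1, 3, 2]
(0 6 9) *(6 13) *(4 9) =(0 13 6 4 9) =[13, 1, 2, 3, 9, 5, 4, 7, 8, 0, 10, 11, 12, 6]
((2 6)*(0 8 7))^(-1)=(0 7 8)(2 6)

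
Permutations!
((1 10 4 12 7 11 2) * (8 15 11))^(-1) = (1 2 11 15 8 7 12 4 10)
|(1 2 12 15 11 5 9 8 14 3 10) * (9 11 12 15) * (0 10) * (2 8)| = |(0 10 1 8 14 3)(2 15 12 9)(5 11)| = 12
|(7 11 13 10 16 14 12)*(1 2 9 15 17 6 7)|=|(1 2 9 15 17 6 7 11 13 10 16 14 12)|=13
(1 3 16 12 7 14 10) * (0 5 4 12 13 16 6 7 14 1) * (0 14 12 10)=(0 5 4 10 14)(1 3 6 7)(13 16)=[5, 3, 2, 6, 10, 4, 7, 1, 8, 9, 14, 11, 12, 16, 0, 15, 13]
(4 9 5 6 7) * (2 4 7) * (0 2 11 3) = (0 2 4 9 5 6 11 3) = [2, 1, 4, 0, 9, 6, 11, 7, 8, 5, 10, 3]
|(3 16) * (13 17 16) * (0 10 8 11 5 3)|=|(0 10 8 11 5 3 13 17 16)|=9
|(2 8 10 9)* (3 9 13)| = |(2 8 10 13 3 9)| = 6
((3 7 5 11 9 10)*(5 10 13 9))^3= ((3 7 10)(5 11)(9 13))^3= (5 11)(9 13)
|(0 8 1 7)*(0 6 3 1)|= 4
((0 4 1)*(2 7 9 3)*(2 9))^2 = (9)(0 1 4)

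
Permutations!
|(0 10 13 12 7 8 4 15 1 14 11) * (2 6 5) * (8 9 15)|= |(0 10 13 12 7 9 15 1 14 11)(2 6 5)(4 8)|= 30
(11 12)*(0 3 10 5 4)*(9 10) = (0 3 9 10 5 4)(11 12) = [3, 1, 2, 9, 0, 4, 6, 7, 8, 10, 5, 12, 11]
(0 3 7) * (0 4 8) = (0 3 7 4 8) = [3, 1, 2, 7, 8, 5, 6, 4, 0]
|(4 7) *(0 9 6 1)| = 4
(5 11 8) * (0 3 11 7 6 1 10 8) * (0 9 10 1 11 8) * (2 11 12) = (0 3 8 5 7 6 12 2 11 9 10) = [3, 1, 11, 8, 4, 7, 12, 6, 5, 10, 0, 9, 2]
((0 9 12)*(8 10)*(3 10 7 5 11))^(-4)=(0 12 9)(3 8 5)(7 11 10)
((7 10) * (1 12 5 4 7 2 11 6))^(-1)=((1 12 5 4 7 10 2 11 6))^(-1)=(1 6 11 2 10 7 4 5 12)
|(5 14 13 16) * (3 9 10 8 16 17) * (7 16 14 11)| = |(3 9 10 8 14 13 17)(5 11 7 16)| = 28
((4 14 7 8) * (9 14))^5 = ((4 9 14 7 8))^5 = (14)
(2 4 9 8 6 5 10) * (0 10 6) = (0 10 2 4 9 8)(5 6) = [10, 1, 4, 3, 9, 6, 5, 7, 0, 8, 2]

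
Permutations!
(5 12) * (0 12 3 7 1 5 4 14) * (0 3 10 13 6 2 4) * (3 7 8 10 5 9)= (0 12)(1 9 3 8 10 13 6 2 4 14 7)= [12, 9, 4, 8, 14, 5, 2, 1, 10, 3, 13, 11, 0, 6, 7]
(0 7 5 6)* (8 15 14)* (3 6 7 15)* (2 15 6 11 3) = (0 6)(2 15 14 8)(3 11)(5 7) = [6, 1, 15, 11, 4, 7, 0, 5, 2, 9, 10, 3, 12, 13, 8, 14]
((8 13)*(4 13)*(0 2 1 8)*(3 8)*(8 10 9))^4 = (0 10 13 3 4 1 8 2 9)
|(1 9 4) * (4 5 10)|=5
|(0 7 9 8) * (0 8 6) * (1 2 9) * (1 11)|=|(0 7 11 1 2 9 6)|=7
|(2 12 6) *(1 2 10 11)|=|(1 2 12 6 10 11)|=6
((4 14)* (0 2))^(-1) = (0 2)(4 14)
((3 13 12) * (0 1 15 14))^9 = ((0 1 15 14)(3 13 12))^9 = (0 1 15 14)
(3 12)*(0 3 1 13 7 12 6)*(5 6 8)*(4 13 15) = [3, 15, 2, 8, 13, 6, 0, 12, 5, 9, 10, 11, 1, 7, 14, 4] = (0 3 8 5 6)(1 15 4 13 7 12)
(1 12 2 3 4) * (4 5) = (1 12 2 3 5 4) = [0, 12, 3, 5, 1, 4, 6, 7, 8, 9, 10, 11, 2]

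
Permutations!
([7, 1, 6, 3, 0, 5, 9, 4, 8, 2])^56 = (0 4 7)(2 9 6)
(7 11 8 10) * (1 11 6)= (1 11 8 10 7 6)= [0, 11, 2, 3, 4, 5, 1, 6, 10, 9, 7, 8]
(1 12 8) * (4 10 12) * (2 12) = (1 4 10 2 12 8) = [0, 4, 12, 3, 10, 5, 6, 7, 1, 9, 2, 11, 8]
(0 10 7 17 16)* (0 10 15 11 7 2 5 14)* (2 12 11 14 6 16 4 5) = (0 15 14)(4 5 6 16 10 12 11 7 17) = [15, 1, 2, 3, 5, 6, 16, 17, 8, 9, 12, 7, 11, 13, 0, 14, 10, 4]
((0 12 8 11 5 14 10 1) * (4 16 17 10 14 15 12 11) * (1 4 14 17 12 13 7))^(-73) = ((0 11 5 15 13 7 1)(4 16 12 8 14 17 10))^(-73) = (0 13 11 7 5 1 15)(4 14 16 17 12 10 8)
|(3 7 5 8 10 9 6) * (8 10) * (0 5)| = 7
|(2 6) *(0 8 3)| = 6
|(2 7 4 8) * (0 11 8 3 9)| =|(0 11 8 2 7 4 3 9)| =8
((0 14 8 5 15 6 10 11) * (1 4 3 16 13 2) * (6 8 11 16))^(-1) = (0 11 14)(1 2 13 16 10 6 3 4)(5 8 15)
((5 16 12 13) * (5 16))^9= (16)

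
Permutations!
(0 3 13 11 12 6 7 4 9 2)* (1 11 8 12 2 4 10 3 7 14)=(0 7 10 3 13 8 12 6 14 1 11 2)(4 9)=[7, 11, 0, 13, 9, 5, 14, 10, 12, 4, 3, 2, 6, 8, 1]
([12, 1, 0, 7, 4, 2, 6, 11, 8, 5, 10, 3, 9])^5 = (12)(3 11 7)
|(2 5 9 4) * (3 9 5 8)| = |(2 8 3 9 4)| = 5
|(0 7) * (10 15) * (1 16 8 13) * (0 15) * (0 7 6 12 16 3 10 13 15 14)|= 12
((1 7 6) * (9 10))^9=((1 7 6)(9 10))^9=(9 10)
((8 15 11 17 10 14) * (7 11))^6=((7 11 17 10 14 8 15))^6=(7 15 8 14 10 17 11)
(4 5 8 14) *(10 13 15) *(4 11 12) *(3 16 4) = [0, 1, 2, 16, 5, 8, 6, 7, 14, 9, 13, 12, 3, 15, 11, 10, 4] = (3 16 4 5 8 14 11 12)(10 13 15)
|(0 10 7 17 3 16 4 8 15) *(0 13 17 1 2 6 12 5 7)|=42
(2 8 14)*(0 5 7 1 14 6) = (0 5 7 1 14 2 8 6) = [5, 14, 8, 3, 4, 7, 0, 1, 6, 9, 10, 11, 12, 13, 2]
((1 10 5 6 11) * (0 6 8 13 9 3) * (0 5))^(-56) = ((0 6 11 1 10)(3 5 8 13 9))^(-56) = (0 10 1 11 6)(3 9 13 8 5)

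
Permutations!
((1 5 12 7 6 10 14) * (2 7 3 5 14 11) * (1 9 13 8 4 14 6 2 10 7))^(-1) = (1 2 7 6)(3 12 5)(4 8 13 9 14)(10 11)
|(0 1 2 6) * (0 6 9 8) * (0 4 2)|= 4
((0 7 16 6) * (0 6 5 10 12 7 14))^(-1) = (0 14)(5 16 7 12 10)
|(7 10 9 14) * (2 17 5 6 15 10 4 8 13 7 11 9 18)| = 84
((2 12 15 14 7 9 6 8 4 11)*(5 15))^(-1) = ((2 12 5 15 14 7 9 6 8 4 11))^(-1) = (2 11 4 8 6 9 7 14 15 5 12)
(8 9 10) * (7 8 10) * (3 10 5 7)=(3 10 5 7 8 9)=[0, 1, 2, 10, 4, 7, 6, 8, 9, 3, 5]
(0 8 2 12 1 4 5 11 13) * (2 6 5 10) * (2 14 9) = [8, 4, 12, 3, 10, 11, 5, 7, 6, 2, 14, 13, 1, 0, 9] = (0 8 6 5 11 13)(1 4 10 14 9 2 12)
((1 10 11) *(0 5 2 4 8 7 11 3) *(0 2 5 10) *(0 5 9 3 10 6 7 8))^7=(0 3 1 6 2 5 7 4 9 11)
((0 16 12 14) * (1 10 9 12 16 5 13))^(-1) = (16)(0 14 12 9 10 1 13 5)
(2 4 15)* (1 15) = (1 15 2 4) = [0, 15, 4, 3, 1, 5, 6, 7, 8, 9, 10, 11, 12, 13, 14, 2]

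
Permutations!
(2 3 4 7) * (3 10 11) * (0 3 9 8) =[3, 1, 10, 4, 7, 5, 6, 2, 0, 8, 11, 9] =(0 3 4 7 2 10 11 9 8)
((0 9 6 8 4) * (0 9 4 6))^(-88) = (0 9 4)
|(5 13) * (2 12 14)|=6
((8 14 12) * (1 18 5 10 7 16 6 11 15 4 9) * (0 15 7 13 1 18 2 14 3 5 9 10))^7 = ((0 15 4 10 13 1 2 14 12 8 3 5)(6 11 7 16)(9 18))^7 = (0 14 4 8 13 5 2 15 12 10 3 1)(6 16 7 11)(9 18)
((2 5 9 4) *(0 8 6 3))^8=((0 8 6 3)(2 5 9 4))^8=(9)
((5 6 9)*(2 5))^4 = (9)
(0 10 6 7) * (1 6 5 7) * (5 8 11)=(0 10 8 11 5 7)(1 6)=[10, 6, 2, 3, 4, 7, 1, 0, 11, 9, 8, 5]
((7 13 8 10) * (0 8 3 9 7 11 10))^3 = (0 8)(3 13 7 9)(10 11)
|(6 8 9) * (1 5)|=6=|(1 5)(6 8 9)|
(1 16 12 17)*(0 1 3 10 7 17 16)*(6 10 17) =(0 1)(3 17)(6 10 7)(12 16) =[1, 0, 2, 17, 4, 5, 10, 6, 8, 9, 7, 11, 16, 13, 14, 15, 12, 3]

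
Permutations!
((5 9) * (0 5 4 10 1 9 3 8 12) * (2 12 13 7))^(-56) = ((0 5 3 8 13 7 2 12)(1 9 4 10))^(-56) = (13)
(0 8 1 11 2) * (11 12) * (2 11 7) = [8, 12, 0, 3, 4, 5, 6, 2, 1, 9, 10, 11, 7] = (0 8 1 12 7 2)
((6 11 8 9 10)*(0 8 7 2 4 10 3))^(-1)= ((0 8 9 3)(2 4 10 6 11 7))^(-1)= (0 3 9 8)(2 7 11 6 10 4)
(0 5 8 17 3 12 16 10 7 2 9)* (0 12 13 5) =(2 9 12 16 10 7)(3 13 5 8 17) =[0, 1, 9, 13, 4, 8, 6, 2, 17, 12, 7, 11, 16, 5, 14, 15, 10, 3]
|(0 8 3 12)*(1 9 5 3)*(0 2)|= |(0 8 1 9 5 3 12 2)|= 8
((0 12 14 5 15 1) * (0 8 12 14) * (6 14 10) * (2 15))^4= (0 5 8 6 15)(1 10 2 12 14)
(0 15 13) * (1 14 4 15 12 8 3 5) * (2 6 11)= (0 12 8 3 5 1 14 4 15 13)(2 6 11)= [12, 14, 6, 5, 15, 1, 11, 7, 3, 9, 10, 2, 8, 0, 4, 13]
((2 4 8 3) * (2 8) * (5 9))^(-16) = (9)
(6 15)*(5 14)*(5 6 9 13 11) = [0, 1, 2, 3, 4, 14, 15, 7, 8, 13, 10, 5, 12, 11, 6, 9] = (5 14 6 15 9 13 11)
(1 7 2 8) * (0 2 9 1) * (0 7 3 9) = (0 2 8 7)(1 3 9) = [2, 3, 8, 9, 4, 5, 6, 0, 7, 1]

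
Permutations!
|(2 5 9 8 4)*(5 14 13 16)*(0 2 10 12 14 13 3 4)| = |(0 2 13 16 5 9 8)(3 4 10 12 14)| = 35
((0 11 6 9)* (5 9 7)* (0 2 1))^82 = ((0 11 6 7 5 9 2 1))^82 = (0 6 5 2)(1 11 7 9)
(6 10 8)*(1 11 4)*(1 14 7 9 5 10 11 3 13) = (1 3 13)(4 14 7 9 5 10 8 6 11) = [0, 3, 2, 13, 14, 10, 11, 9, 6, 5, 8, 4, 12, 1, 7]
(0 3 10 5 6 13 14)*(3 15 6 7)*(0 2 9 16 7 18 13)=(0 15 6)(2 9 16 7 3 10 5 18 13 14)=[15, 1, 9, 10, 4, 18, 0, 3, 8, 16, 5, 11, 12, 14, 2, 6, 7, 17, 13]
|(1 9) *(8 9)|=3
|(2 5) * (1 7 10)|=6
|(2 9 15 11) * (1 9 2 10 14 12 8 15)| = |(1 9)(8 15 11 10 14 12)| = 6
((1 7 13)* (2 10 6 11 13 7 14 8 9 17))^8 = ((1 14 8 9 17 2 10 6 11 13))^8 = (1 11 10 17 8)(2 9 14 13 6)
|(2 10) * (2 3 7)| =4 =|(2 10 3 7)|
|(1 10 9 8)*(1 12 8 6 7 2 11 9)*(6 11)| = 6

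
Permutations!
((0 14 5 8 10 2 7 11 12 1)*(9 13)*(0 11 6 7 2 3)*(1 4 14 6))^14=(0 7 11 4 5 10)(1 12 14 8 3 6)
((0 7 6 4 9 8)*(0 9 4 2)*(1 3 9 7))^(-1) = ((0 1 3 9 8 7 6 2))^(-1) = (0 2 6 7 8 9 3 1)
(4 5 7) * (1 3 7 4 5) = (1 3 7 5 4) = [0, 3, 2, 7, 1, 4, 6, 5]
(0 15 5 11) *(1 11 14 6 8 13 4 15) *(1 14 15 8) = (0 14 6 1 11)(4 8 13)(5 15) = [14, 11, 2, 3, 8, 15, 1, 7, 13, 9, 10, 0, 12, 4, 6, 5]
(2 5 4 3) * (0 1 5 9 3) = [1, 5, 9, 2, 0, 4, 6, 7, 8, 3] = (0 1 5 4)(2 9 3)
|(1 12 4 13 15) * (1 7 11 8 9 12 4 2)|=10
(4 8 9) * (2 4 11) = (2 4 8 9 11) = [0, 1, 4, 3, 8, 5, 6, 7, 9, 11, 10, 2]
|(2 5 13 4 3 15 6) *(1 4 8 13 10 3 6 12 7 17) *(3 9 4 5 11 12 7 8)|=|(1 5 10 9 4 6 2 11 12 8 13 3 15 7 17)|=15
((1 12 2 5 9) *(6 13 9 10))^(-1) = ((1 12 2 5 10 6 13 9))^(-1) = (1 9 13 6 10 5 2 12)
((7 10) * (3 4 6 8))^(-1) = ((3 4 6 8)(7 10))^(-1) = (3 8 6 4)(7 10)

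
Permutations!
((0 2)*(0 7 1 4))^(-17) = (0 1 2 4 7)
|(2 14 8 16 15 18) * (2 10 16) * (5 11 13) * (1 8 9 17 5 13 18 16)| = |(1 8 2 14 9 17 5 11 18 10)(15 16)| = 10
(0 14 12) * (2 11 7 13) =(0 14 12)(2 11 7 13) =[14, 1, 11, 3, 4, 5, 6, 13, 8, 9, 10, 7, 0, 2, 12]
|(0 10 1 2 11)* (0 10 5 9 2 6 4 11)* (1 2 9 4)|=6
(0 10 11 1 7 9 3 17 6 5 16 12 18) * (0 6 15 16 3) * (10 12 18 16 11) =(0 12 16 18 6 5 3 17 15 11 1 7 9) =[12, 7, 2, 17, 4, 3, 5, 9, 8, 0, 10, 1, 16, 13, 14, 11, 18, 15, 6]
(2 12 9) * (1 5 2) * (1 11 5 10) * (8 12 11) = (1 10)(2 11 5)(8 12 9) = [0, 10, 11, 3, 4, 2, 6, 7, 12, 8, 1, 5, 9]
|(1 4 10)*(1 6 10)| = |(1 4)(6 10)| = 2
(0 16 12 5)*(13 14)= (0 16 12 5)(13 14)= [16, 1, 2, 3, 4, 0, 6, 7, 8, 9, 10, 11, 5, 14, 13, 15, 12]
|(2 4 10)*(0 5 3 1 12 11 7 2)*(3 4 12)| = 4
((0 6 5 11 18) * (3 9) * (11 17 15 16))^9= (0 6 5 17 15 16 11 18)(3 9)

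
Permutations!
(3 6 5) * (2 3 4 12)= [0, 1, 3, 6, 12, 4, 5, 7, 8, 9, 10, 11, 2]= (2 3 6 5 4 12)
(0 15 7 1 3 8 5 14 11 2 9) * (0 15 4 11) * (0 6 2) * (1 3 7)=[4, 7, 9, 8, 11, 14, 2, 3, 5, 15, 10, 0, 12, 13, 6, 1]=(0 4 11)(1 7 3 8 5 14 6 2 9 15)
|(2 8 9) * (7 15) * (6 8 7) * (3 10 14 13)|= |(2 7 15 6 8 9)(3 10 14 13)|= 12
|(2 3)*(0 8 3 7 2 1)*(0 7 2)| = |(0 8 3 1 7)| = 5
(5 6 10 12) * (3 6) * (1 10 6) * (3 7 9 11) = [0, 10, 2, 1, 4, 7, 6, 9, 8, 11, 12, 3, 5] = (1 10 12 5 7 9 11 3)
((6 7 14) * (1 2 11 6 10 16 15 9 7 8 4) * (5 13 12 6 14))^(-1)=(1 4 8 6 12 13 5 7 9 15 16 10 14 11 2)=((1 2 11 14 10 16 15 9 7 5 13 12 6 8 4))^(-1)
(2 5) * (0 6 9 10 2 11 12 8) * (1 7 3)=(0 6 9 10 2 5 11 12 8)(1 7 3)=[6, 7, 5, 1, 4, 11, 9, 3, 0, 10, 2, 12, 8]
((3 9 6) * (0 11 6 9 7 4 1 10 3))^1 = (0 11 6)(1 10 3 7 4)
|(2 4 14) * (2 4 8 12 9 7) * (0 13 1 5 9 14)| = 11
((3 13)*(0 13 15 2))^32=((0 13 3 15 2))^32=(0 3 2 13 15)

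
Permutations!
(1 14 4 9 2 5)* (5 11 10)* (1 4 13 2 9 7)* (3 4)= (1 14 13 2 11 10 5 3 4 7)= [0, 14, 11, 4, 7, 3, 6, 1, 8, 9, 5, 10, 12, 2, 13]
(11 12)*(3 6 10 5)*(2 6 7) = [0, 1, 6, 7, 4, 3, 10, 2, 8, 9, 5, 12, 11] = (2 6 10 5 3 7)(11 12)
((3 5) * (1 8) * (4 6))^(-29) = (1 8)(3 5)(4 6)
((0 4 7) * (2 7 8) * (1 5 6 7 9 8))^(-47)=((0 4 1 5 6 7)(2 9 8))^(-47)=(0 4 1 5 6 7)(2 9 8)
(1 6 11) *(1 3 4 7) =(1 6 11 3 4 7) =[0, 6, 2, 4, 7, 5, 11, 1, 8, 9, 10, 3]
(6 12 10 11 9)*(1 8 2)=(1 8 2)(6 12 10 11 9)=[0, 8, 1, 3, 4, 5, 12, 7, 2, 6, 11, 9, 10]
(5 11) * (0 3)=(0 3)(5 11)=[3, 1, 2, 0, 4, 11, 6, 7, 8, 9, 10, 5]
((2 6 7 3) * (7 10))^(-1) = (2 3 7 10 6)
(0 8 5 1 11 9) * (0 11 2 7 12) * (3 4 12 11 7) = (0 8 5 1 2 3 4 12)(7 11 9) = [8, 2, 3, 4, 12, 1, 6, 11, 5, 7, 10, 9, 0]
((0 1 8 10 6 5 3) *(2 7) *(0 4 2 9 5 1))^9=(1 8 10 6)(2 5)(3 7)(4 9)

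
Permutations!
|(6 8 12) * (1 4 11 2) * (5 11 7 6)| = |(1 4 7 6 8 12 5 11 2)| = 9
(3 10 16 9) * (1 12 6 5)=(1 12 6 5)(3 10 16 9)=[0, 12, 2, 10, 4, 1, 5, 7, 8, 3, 16, 11, 6, 13, 14, 15, 9]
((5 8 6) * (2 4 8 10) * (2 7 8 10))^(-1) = (2 5 6 8 7 10 4)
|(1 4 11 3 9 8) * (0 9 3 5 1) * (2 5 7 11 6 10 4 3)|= |(0 9 8)(1 3 2 5)(4 6 10)(7 11)|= 12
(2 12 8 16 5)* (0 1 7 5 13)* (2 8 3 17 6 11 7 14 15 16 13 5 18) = (0 1 14 15 16 5 8 13)(2 12 3 17 6 11 7 18) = [1, 14, 12, 17, 4, 8, 11, 18, 13, 9, 10, 7, 3, 0, 15, 16, 5, 6, 2]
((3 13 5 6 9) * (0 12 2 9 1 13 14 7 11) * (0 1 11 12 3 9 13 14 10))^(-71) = (0 3 10)(1 14 7 12 2 13 5 6 11)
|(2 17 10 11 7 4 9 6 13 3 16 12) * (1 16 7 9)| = 13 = |(1 16 12 2 17 10 11 9 6 13 3 7 4)|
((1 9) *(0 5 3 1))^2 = (0 3 9 5 1)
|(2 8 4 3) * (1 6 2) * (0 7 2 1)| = 6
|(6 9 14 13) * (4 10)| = 4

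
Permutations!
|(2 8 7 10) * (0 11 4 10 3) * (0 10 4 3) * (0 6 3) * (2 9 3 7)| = |(0 11)(2 8)(3 10 9)(6 7)| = 6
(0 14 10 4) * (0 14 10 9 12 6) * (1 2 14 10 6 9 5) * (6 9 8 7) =(0 9 12 8 7 6)(1 2 14 5)(4 10) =[9, 2, 14, 3, 10, 1, 0, 6, 7, 12, 4, 11, 8, 13, 5]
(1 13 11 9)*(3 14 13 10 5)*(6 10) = [0, 6, 2, 14, 4, 3, 10, 7, 8, 1, 5, 9, 12, 11, 13] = (1 6 10 5 3 14 13 11 9)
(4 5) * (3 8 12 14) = (3 8 12 14)(4 5) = [0, 1, 2, 8, 5, 4, 6, 7, 12, 9, 10, 11, 14, 13, 3]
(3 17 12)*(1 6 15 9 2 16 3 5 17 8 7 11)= [0, 6, 16, 8, 4, 17, 15, 11, 7, 2, 10, 1, 5, 13, 14, 9, 3, 12]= (1 6 15 9 2 16 3 8 7 11)(5 17 12)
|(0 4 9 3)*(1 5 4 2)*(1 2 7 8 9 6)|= 20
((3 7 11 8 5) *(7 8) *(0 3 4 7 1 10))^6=(0 11 5)(1 4 3)(7 8 10)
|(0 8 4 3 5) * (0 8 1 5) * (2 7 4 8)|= 7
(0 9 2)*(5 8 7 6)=(0 9 2)(5 8 7 6)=[9, 1, 0, 3, 4, 8, 5, 6, 7, 2]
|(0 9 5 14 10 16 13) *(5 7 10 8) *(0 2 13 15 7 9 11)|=|(0 11)(2 13)(5 14 8)(7 10 16 15)|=12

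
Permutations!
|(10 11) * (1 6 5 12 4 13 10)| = 8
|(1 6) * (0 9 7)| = |(0 9 7)(1 6)| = 6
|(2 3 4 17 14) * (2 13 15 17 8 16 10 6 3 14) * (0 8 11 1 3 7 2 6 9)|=140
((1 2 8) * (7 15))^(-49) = (1 8 2)(7 15)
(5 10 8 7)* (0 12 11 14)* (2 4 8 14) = (0 12 11 2 4 8 7 5 10 14) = [12, 1, 4, 3, 8, 10, 6, 5, 7, 9, 14, 2, 11, 13, 0]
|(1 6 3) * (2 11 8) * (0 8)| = 12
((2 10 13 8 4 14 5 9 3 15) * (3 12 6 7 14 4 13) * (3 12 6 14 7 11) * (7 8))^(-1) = (2 15 3 11 6 9 5 14 12 10)(7 13 8)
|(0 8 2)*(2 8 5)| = 3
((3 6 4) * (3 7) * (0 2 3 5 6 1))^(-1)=(0 1 3 2)(4 6 5 7)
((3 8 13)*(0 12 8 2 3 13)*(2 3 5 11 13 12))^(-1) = (0 8 12 13 11 5 2)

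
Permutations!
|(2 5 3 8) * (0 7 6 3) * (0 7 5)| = 7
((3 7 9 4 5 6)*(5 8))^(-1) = (3 6 5 8 4 9 7)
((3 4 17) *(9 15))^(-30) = (17)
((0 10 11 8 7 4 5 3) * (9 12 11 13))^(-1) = (0 3 5 4 7 8 11 12 9 13 10)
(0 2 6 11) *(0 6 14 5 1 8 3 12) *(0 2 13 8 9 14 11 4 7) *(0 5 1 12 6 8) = (0 13)(1 9 14)(2 11 8 3 6 4 7 5 12) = [13, 9, 11, 6, 7, 12, 4, 5, 3, 14, 10, 8, 2, 0, 1]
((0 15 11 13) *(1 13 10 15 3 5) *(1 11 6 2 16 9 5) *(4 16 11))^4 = ((0 3 1 13)(2 11 10 15 6)(4 16 9 5))^4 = (16)(2 6 15 10 11)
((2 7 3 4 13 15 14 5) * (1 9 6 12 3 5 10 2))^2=(1 6 3 13 14 2 5 9 12 4 15 10 7)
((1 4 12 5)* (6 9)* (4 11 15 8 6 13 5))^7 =(1 5 13 9 6 8 15 11)(4 12)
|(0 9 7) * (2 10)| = |(0 9 7)(2 10)| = 6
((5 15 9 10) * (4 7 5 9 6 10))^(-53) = (4 15 9 5 10 7 6) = ((4 7 5 15 6 10 9))^(-53)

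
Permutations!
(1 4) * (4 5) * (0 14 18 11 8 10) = [14, 5, 2, 3, 1, 4, 6, 7, 10, 9, 0, 8, 12, 13, 18, 15, 16, 17, 11] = (0 14 18 11 8 10)(1 5 4)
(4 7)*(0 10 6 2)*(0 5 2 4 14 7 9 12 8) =(0 10 6 4 9 12 8)(2 5)(7 14) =[10, 1, 5, 3, 9, 2, 4, 14, 0, 12, 6, 11, 8, 13, 7]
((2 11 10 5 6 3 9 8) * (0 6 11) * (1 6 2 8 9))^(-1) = ((0 2)(1 6 3)(5 11 10))^(-1) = (0 2)(1 3 6)(5 10 11)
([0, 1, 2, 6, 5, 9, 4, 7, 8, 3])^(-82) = (3 5 6 9 4)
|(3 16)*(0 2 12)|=6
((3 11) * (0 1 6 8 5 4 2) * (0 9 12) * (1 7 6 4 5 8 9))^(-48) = ((0 7 6 9 12)(1 4 2)(3 11))^(-48) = (0 6 12 7 9)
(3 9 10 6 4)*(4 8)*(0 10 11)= (0 10 6 8 4 3 9 11)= [10, 1, 2, 9, 3, 5, 8, 7, 4, 11, 6, 0]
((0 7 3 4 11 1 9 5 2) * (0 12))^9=(0 12 2 5 9 1 11 4 3 7)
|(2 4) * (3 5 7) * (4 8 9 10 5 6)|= 9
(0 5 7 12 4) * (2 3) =(0 5 7 12 4)(2 3) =[5, 1, 3, 2, 0, 7, 6, 12, 8, 9, 10, 11, 4]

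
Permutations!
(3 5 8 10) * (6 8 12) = (3 5 12 6 8 10) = [0, 1, 2, 5, 4, 12, 8, 7, 10, 9, 3, 11, 6]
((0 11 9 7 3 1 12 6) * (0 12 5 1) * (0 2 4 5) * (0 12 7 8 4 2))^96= ((0 11 9 8 4 5 1 12 6 7 3))^96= (0 6 5 9 3 12 4 11 7 1 8)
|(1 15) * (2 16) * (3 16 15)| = |(1 3 16 2 15)| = 5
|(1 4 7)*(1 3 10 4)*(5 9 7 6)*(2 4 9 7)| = 8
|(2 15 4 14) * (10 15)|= |(2 10 15 4 14)|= 5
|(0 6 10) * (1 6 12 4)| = |(0 12 4 1 6 10)| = 6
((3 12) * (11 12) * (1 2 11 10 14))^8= (1 2 11 12 3 10 14)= ((1 2 11 12 3 10 14))^8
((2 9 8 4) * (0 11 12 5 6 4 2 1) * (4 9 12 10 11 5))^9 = ((0 5 6 9 8 2 12 4 1)(10 11))^9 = (12)(10 11)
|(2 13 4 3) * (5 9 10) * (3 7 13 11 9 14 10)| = 12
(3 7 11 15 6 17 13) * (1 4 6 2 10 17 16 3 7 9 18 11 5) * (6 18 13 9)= (1 4 18 11 15 2 10 17 9 13 7 5)(3 6 16)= [0, 4, 10, 6, 18, 1, 16, 5, 8, 13, 17, 15, 12, 7, 14, 2, 3, 9, 11]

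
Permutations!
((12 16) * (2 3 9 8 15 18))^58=((2 3 9 8 15 18)(12 16))^58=(2 15 9)(3 18 8)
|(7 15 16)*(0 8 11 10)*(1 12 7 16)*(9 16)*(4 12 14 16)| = 8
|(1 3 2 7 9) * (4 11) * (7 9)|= |(1 3 2 9)(4 11)|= 4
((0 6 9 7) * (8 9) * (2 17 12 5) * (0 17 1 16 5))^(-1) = (0 12 17 7 9 8 6)(1 2 5 16)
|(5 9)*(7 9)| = 3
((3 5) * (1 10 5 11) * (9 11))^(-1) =(1 11 9 3 5 10)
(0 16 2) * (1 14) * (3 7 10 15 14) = (0 16 2)(1 3 7 10 15 14) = [16, 3, 0, 7, 4, 5, 6, 10, 8, 9, 15, 11, 12, 13, 1, 14, 2]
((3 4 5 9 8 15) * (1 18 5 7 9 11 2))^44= (1 2 11 5 18)(3 7 8)(4 9 15)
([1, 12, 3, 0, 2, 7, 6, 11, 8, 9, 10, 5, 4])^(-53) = [1, 12, 3, 0, 2, 7, 6, 11, 8, 9, 10, 5, 4]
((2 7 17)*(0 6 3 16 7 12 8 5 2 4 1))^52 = (0 7)(1 16)(3 4)(6 17)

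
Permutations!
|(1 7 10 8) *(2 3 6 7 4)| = 8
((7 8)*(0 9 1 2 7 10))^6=((0 9 1 2 7 8 10))^6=(0 10 8 7 2 1 9)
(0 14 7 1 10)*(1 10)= (0 14 7 10)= [14, 1, 2, 3, 4, 5, 6, 10, 8, 9, 0, 11, 12, 13, 7]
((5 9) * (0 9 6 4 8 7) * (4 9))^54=((0 4 8 7)(5 6 9))^54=(9)(0 8)(4 7)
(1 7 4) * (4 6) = (1 7 6 4) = [0, 7, 2, 3, 1, 5, 4, 6]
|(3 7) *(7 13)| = |(3 13 7)| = 3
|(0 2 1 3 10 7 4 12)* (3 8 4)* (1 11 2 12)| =6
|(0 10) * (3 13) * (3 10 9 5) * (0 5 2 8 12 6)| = |(0 9 2 8 12 6)(3 13 10 5)| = 12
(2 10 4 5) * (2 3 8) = (2 10 4 5 3 8) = [0, 1, 10, 8, 5, 3, 6, 7, 2, 9, 4]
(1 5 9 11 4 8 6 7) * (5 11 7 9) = (1 11 4 8 6 9 7) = [0, 11, 2, 3, 8, 5, 9, 1, 6, 7, 10, 4]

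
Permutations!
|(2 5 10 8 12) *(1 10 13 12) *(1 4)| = |(1 10 8 4)(2 5 13 12)| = 4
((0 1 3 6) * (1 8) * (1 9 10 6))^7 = (0 9 6 8 10)(1 3)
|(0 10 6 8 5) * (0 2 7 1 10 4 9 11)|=28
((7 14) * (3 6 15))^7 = (3 6 15)(7 14)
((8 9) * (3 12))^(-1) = ((3 12)(8 9))^(-1) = (3 12)(8 9)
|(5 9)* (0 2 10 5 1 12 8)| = |(0 2 10 5 9 1 12 8)| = 8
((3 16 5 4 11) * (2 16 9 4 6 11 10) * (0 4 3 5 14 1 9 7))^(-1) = (0 7 3 9 1 14 16 2 10 4)(5 11 6)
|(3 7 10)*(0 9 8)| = |(0 9 8)(3 7 10)| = 3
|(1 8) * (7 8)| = 3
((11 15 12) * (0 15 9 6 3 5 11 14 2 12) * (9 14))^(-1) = (0 15)(2 14 11 5 3 6 9 12)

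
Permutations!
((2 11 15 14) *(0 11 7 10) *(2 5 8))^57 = (0 14 2)(5 7 11)(8 10 15)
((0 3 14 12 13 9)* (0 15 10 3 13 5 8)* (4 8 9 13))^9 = ((0 4 8)(3 14 12 5 9 15 10))^9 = (3 12 9 10 14 5 15)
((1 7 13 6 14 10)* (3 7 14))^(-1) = (1 10 14)(3 6 13 7)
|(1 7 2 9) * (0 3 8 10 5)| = |(0 3 8 10 5)(1 7 2 9)| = 20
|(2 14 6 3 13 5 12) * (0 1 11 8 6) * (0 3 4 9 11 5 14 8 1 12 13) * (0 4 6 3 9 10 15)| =24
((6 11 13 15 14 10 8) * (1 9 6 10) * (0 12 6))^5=(0 15 12 14 6 1 11 9 13)(8 10)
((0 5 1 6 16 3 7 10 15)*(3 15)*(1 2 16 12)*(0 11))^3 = (0 16)(2 11)(5 15)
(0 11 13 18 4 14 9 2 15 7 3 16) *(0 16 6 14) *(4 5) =(0 11 13 18 5 4)(2 15 7 3 6 14 9) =[11, 1, 15, 6, 0, 4, 14, 3, 8, 2, 10, 13, 12, 18, 9, 7, 16, 17, 5]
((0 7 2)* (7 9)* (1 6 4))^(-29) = (0 2 7 9)(1 6 4)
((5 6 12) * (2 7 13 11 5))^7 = (13)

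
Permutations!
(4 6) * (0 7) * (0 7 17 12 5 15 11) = [17, 1, 2, 3, 6, 15, 4, 7, 8, 9, 10, 0, 5, 13, 14, 11, 16, 12] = (0 17 12 5 15 11)(4 6)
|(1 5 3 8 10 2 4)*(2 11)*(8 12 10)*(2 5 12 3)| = |(1 12 10 11 5 2 4)| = 7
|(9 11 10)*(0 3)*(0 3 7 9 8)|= |(0 7 9 11 10 8)|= 6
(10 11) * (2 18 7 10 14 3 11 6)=(2 18 7 10 6)(3 11 14)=[0, 1, 18, 11, 4, 5, 2, 10, 8, 9, 6, 14, 12, 13, 3, 15, 16, 17, 7]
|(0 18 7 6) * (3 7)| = |(0 18 3 7 6)| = 5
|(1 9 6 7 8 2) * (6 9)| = |(9)(1 6 7 8 2)| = 5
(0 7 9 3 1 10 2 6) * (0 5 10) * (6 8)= [7, 0, 8, 1, 4, 10, 5, 9, 6, 3, 2]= (0 7 9 3 1)(2 8 6 5 10)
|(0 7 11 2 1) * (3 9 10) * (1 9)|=8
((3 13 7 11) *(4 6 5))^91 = (3 11 7 13)(4 6 5)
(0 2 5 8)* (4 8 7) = (0 2 5 7 4 8) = [2, 1, 5, 3, 8, 7, 6, 4, 0]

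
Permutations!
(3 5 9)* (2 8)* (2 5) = (2 8 5 9 3) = [0, 1, 8, 2, 4, 9, 6, 7, 5, 3]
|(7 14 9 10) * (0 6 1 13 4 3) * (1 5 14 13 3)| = 11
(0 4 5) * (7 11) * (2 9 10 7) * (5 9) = (0 4 9 10 7 11 2 5) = [4, 1, 5, 3, 9, 0, 6, 11, 8, 10, 7, 2]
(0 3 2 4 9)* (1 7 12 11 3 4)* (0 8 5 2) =(0 4 9 8 5 2 1 7 12 11 3) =[4, 7, 1, 0, 9, 2, 6, 12, 5, 8, 10, 3, 11]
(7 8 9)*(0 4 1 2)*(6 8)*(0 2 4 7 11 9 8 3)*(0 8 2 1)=(0 7 6 3 8 2 1 4)(9 11)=[7, 4, 1, 8, 0, 5, 3, 6, 2, 11, 10, 9]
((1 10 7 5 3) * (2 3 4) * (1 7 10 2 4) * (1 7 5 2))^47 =((10)(2 3 5 7))^47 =(10)(2 7 5 3)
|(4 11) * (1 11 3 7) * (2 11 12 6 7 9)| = 20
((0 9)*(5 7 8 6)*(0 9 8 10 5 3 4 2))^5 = ((0 8 6 3 4 2)(5 7 10))^5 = (0 2 4 3 6 8)(5 10 7)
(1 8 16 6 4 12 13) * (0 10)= (0 10)(1 8 16 6 4 12 13)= [10, 8, 2, 3, 12, 5, 4, 7, 16, 9, 0, 11, 13, 1, 14, 15, 6]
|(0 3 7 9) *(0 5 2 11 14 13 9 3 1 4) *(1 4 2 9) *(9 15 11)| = |(0 4)(1 2 9 5 15 11 14 13)(3 7)| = 8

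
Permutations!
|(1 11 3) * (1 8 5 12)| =|(1 11 3 8 5 12)| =6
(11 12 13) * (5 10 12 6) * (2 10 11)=[0, 1, 10, 3, 4, 11, 5, 7, 8, 9, 12, 6, 13, 2]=(2 10 12 13)(5 11 6)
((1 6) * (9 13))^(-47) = ((1 6)(9 13))^(-47) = (1 6)(9 13)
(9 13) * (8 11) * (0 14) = (0 14)(8 11)(9 13) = [14, 1, 2, 3, 4, 5, 6, 7, 11, 13, 10, 8, 12, 9, 0]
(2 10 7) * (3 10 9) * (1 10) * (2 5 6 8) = (1 10 7 5 6 8 2 9 3) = [0, 10, 9, 1, 4, 6, 8, 5, 2, 3, 7]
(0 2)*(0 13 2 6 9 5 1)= (0 6 9 5 1)(2 13)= [6, 0, 13, 3, 4, 1, 9, 7, 8, 5, 10, 11, 12, 2]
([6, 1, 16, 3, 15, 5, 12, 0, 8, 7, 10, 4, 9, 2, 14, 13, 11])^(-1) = (0 7 9 12 6)(2 13 15 4 11 16)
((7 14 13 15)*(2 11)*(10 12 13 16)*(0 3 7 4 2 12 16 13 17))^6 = (0 4 3 2 7 11 14 12 13 17 15)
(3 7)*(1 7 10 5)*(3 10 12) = [0, 7, 2, 12, 4, 1, 6, 10, 8, 9, 5, 11, 3] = (1 7 10 5)(3 12)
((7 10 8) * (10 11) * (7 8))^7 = (7 11 10)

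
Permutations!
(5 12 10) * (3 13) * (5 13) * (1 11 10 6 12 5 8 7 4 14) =(1 11 10 13 3 8 7 4 14)(6 12) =[0, 11, 2, 8, 14, 5, 12, 4, 7, 9, 13, 10, 6, 3, 1]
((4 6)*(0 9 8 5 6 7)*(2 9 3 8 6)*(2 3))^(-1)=(0 7 4 6 9 2)(3 5 8)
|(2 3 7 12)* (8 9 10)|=12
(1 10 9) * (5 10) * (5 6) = [0, 6, 2, 3, 4, 10, 5, 7, 8, 1, 9] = (1 6 5 10 9)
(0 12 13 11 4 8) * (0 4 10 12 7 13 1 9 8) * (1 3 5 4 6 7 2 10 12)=(0 2 10 1 9 8 6 7 13 11 12 3 5 4)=[2, 9, 10, 5, 0, 4, 7, 13, 6, 8, 1, 12, 3, 11]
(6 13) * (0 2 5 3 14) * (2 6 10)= (0 6 13 10 2 5 3 14)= [6, 1, 5, 14, 4, 3, 13, 7, 8, 9, 2, 11, 12, 10, 0]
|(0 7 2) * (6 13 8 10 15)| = |(0 7 2)(6 13 8 10 15)| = 15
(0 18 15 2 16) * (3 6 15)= (0 18 3 6 15 2 16)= [18, 1, 16, 6, 4, 5, 15, 7, 8, 9, 10, 11, 12, 13, 14, 2, 0, 17, 3]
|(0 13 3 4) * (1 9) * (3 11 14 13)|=|(0 3 4)(1 9)(11 14 13)|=6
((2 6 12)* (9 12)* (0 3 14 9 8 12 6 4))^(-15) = ((0 3 14 9 6 8 12 2 4))^(-15) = (0 9 12)(2 3 6)(4 14 8)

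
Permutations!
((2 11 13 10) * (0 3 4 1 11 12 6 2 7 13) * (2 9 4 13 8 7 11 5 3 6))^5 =(0 5)(1 11)(2 12)(3 6)(4 10)(7 8)(9 13)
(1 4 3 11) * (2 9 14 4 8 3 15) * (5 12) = (1 8 3 11)(2 9 14 4 15)(5 12) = [0, 8, 9, 11, 15, 12, 6, 7, 3, 14, 10, 1, 5, 13, 4, 2]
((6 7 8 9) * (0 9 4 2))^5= (0 4 7 9 2 8 6)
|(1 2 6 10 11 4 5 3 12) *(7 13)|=|(1 2 6 10 11 4 5 3 12)(7 13)|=18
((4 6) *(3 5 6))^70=(3 6)(4 5)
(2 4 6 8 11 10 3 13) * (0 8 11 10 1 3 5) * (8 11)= (0 11 1 3 13 2 4 6 8 10 5)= [11, 3, 4, 13, 6, 0, 8, 7, 10, 9, 5, 1, 12, 2]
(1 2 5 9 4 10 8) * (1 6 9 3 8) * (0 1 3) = [1, 2, 5, 8, 10, 0, 9, 7, 6, 4, 3] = (0 1 2 5)(3 8 6 9 4 10)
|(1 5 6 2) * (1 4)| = |(1 5 6 2 4)| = 5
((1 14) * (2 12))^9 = ((1 14)(2 12))^9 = (1 14)(2 12)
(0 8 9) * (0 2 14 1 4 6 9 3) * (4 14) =[8, 14, 4, 0, 6, 5, 9, 7, 3, 2, 10, 11, 12, 13, 1] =(0 8 3)(1 14)(2 4 6 9)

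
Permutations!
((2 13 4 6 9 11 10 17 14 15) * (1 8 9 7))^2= ((1 8 9 11 10 17 14 15 2 13 4 6 7))^2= (1 9 10 14 2 4 7 8 11 17 15 13 6)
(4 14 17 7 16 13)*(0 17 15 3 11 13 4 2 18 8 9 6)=(0 17 7 16 4 14 15 3 11 13 2 18 8 9 6)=[17, 1, 18, 11, 14, 5, 0, 16, 9, 6, 10, 13, 12, 2, 15, 3, 4, 7, 8]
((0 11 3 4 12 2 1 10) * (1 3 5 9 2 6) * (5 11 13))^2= (0 5 2 4 6 10 13 9 3 12 1)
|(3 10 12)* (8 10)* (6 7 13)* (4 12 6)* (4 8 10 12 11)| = |(3 10 6 7 13 8 12)(4 11)| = 14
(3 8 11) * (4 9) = (3 8 11)(4 9) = [0, 1, 2, 8, 9, 5, 6, 7, 11, 4, 10, 3]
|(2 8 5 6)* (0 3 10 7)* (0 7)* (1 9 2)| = 6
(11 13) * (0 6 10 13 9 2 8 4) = (0 6 10 13 11 9 2 8 4) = [6, 1, 8, 3, 0, 5, 10, 7, 4, 2, 13, 9, 12, 11]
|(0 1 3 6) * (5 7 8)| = |(0 1 3 6)(5 7 8)| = 12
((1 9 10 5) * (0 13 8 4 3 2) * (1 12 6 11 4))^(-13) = (13)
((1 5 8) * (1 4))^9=((1 5 8 4))^9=(1 5 8 4)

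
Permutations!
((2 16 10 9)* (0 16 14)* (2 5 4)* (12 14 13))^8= ((0 16 10 9 5 4 2 13 12 14))^8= (0 12 2 5 10)(4 9 16 14 13)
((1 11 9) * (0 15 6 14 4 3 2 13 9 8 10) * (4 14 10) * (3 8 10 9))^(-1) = (0 10 11 1 9 6 15)(2 3 13)(4 8)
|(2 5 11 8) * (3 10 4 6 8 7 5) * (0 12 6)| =24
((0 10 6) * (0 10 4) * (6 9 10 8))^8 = (10)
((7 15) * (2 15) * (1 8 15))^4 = (1 2 7 15 8)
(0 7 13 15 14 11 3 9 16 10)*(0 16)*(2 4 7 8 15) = (0 8 15 14 11 3 9)(2 4 7 13)(10 16) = [8, 1, 4, 9, 7, 5, 6, 13, 15, 0, 16, 3, 12, 2, 11, 14, 10]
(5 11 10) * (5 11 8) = [0, 1, 2, 3, 4, 8, 6, 7, 5, 9, 11, 10] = (5 8)(10 11)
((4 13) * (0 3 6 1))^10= (13)(0 6)(1 3)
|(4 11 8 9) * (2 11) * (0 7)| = |(0 7)(2 11 8 9 4)| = 10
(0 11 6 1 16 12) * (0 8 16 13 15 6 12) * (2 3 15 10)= (0 11 12 8 16)(1 13 10 2 3 15 6)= [11, 13, 3, 15, 4, 5, 1, 7, 16, 9, 2, 12, 8, 10, 14, 6, 0]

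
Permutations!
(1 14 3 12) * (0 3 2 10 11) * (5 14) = (0 3 12 1 5 14 2 10 11) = [3, 5, 10, 12, 4, 14, 6, 7, 8, 9, 11, 0, 1, 13, 2]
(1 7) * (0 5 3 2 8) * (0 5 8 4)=[8, 7, 4, 2, 0, 3, 6, 1, 5]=(0 8 5 3 2 4)(1 7)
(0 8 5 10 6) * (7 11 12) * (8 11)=(0 11 12 7 8 5 10 6)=[11, 1, 2, 3, 4, 10, 0, 8, 5, 9, 6, 12, 7]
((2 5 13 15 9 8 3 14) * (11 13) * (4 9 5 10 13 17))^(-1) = (2 14 3 8 9 4 17 11 5 15 13 10)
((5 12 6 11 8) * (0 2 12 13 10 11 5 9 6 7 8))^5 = ((0 2 12 7 8 9 6 5 13 10 11))^5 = (0 9 11 8 10 7 13 12 5 2 6)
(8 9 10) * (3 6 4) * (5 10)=(3 6 4)(5 10 8 9)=[0, 1, 2, 6, 3, 10, 4, 7, 9, 5, 8]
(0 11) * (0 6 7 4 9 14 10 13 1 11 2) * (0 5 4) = (0 2 5 4 9 14 10 13 1 11 6 7) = [2, 11, 5, 3, 9, 4, 7, 0, 8, 14, 13, 6, 12, 1, 10]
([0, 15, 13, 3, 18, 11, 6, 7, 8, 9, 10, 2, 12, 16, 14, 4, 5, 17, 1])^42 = [0, 4, 16, 3, 1, 2, 6, 7, 8, 9, 10, 13, 12, 5, 14, 18, 11, 17, 15]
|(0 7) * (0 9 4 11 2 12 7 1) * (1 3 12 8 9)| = 5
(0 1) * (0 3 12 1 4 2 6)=(0 4 2 6)(1 3 12)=[4, 3, 6, 12, 2, 5, 0, 7, 8, 9, 10, 11, 1]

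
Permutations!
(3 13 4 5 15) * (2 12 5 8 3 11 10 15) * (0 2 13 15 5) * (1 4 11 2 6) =(0 6 1 4 8 3 15 2 12)(5 13 11 10) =[6, 4, 12, 15, 8, 13, 1, 7, 3, 9, 5, 10, 0, 11, 14, 2]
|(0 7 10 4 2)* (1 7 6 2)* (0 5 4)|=|(0 6 2 5 4 1 7 10)|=8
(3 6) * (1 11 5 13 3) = (1 11 5 13 3 6) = [0, 11, 2, 6, 4, 13, 1, 7, 8, 9, 10, 5, 12, 3]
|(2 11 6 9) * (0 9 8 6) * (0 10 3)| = |(0 9 2 11 10 3)(6 8)| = 6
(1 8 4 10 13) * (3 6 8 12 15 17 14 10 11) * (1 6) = [0, 12, 2, 1, 11, 5, 8, 7, 4, 9, 13, 3, 15, 6, 10, 17, 16, 14] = (1 12 15 17 14 10 13 6 8 4 11 3)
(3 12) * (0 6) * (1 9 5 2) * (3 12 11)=(12)(0 6)(1 9 5 2)(3 11)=[6, 9, 1, 11, 4, 2, 0, 7, 8, 5, 10, 3, 12]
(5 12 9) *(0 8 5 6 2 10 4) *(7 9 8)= (0 7 9 6 2 10 4)(5 12 8)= [7, 1, 10, 3, 0, 12, 2, 9, 5, 6, 4, 11, 8]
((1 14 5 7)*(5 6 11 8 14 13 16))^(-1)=((1 13 16 5 7)(6 11 8 14))^(-1)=(1 7 5 16 13)(6 14 8 11)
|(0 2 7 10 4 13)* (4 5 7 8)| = |(0 2 8 4 13)(5 7 10)| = 15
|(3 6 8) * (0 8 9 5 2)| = |(0 8 3 6 9 5 2)| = 7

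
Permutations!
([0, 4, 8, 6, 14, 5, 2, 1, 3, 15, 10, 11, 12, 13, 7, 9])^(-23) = (1 4 14 7)(2 8 3 6)(9 15)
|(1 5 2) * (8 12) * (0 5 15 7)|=|(0 5 2 1 15 7)(8 12)|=6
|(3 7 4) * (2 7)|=|(2 7 4 3)|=4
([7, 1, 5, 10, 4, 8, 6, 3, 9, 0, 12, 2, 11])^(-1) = [9, 1, 11, 7, 4, 2, 6, 0, 5, 8, 3, 12, 10]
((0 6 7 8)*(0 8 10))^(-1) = ((0 6 7 10))^(-1) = (0 10 7 6)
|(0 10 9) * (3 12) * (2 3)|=|(0 10 9)(2 3 12)|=3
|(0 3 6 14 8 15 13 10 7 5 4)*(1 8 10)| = |(0 3 6 14 10 7 5 4)(1 8 15 13)| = 8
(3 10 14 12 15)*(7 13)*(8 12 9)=(3 10 14 9 8 12 15)(7 13)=[0, 1, 2, 10, 4, 5, 6, 13, 12, 8, 14, 11, 15, 7, 9, 3]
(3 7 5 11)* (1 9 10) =(1 9 10)(3 7 5 11) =[0, 9, 2, 7, 4, 11, 6, 5, 8, 10, 1, 3]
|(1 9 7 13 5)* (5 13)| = 4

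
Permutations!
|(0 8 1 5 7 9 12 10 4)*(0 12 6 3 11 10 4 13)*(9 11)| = |(0 8 1 5 7 11 10 13)(3 9 6)(4 12)| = 24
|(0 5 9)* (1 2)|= 6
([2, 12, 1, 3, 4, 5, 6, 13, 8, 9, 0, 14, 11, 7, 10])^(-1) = (0 10 14 11 12 1 2)(7 13)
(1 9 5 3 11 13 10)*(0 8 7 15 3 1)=(0 8 7 15 3 11 13 10)(1 9 5)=[8, 9, 2, 11, 4, 1, 6, 15, 7, 5, 0, 13, 12, 10, 14, 3]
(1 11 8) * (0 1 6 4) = (0 1 11 8 6 4) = [1, 11, 2, 3, 0, 5, 4, 7, 6, 9, 10, 8]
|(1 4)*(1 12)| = 3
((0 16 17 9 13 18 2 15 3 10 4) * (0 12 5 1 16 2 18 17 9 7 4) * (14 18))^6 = (18)(0 2 15 3 10)(1 4 13)(5 7 9)(12 17 16)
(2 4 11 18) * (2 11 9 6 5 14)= [0, 1, 4, 3, 9, 14, 5, 7, 8, 6, 10, 18, 12, 13, 2, 15, 16, 17, 11]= (2 4 9 6 5 14)(11 18)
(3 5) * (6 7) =(3 5)(6 7) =[0, 1, 2, 5, 4, 3, 7, 6]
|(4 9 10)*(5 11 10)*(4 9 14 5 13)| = 7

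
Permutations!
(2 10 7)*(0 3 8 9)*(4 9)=[3, 1, 10, 8, 9, 5, 6, 2, 4, 0, 7]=(0 3 8 4 9)(2 10 7)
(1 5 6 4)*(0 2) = (0 2)(1 5 6 4) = [2, 5, 0, 3, 1, 6, 4]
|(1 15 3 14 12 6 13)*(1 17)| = 8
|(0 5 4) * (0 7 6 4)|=6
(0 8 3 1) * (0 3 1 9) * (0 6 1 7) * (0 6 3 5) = (0 8 7 6 1 5)(3 9) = [8, 5, 2, 9, 4, 0, 1, 6, 7, 3]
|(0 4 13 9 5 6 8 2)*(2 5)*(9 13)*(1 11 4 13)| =21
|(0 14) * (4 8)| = |(0 14)(4 8)| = 2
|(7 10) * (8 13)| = 2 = |(7 10)(8 13)|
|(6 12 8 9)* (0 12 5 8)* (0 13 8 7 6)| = 15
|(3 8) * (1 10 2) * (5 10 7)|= |(1 7 5 10 2)(3 8)|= 10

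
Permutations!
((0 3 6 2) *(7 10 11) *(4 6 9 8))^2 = (0 9 4 2 3 8 6)(7 11 10)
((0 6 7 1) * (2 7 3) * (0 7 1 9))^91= (9)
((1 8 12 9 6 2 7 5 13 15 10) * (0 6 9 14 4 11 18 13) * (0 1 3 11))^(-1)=((0 6 2 7 5 1 8 12 14 4)(3 11 18 13 15 10))^(-1)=(0 4 14 12 8 1 5 7 2 6)(3 10 15 13 18 11)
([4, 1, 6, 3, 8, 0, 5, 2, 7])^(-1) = [5, 1, 7, 3, 0, 6, 2, 8, 4]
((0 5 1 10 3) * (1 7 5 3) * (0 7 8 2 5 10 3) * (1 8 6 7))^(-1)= (1 3)(2 8 10 7 6 5)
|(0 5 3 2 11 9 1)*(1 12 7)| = |(0 5 3 2 11 9 12 7 1)| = 9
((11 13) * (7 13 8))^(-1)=(7 8 11 13)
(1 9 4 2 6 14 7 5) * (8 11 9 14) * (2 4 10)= (1 14 7 5)(2 6 8 11 9 10)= [0, 14, 6, 3, 4, 1, 8, 5, 11, 10, 2, 9, 12, 13, 7]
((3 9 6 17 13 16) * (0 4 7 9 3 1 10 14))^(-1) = ((0 4 7 9 6 17 13 16 1 10 14))^(-1) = (0 14 10 1 16 13 17 6 9 7 4)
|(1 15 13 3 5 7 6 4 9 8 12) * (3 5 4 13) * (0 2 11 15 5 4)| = 45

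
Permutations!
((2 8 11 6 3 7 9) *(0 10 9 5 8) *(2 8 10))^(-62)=(3 5 9 11)(6 7 10 8)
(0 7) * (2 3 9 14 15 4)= [7, 1, 3, 9, 2, 5, 6, 0, 8, 14, 10, 11, 12, 13, 15, 4]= (0 7)(2 3 9 14 15 4)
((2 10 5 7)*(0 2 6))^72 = ((0 2 10 5 7 6))^72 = (10)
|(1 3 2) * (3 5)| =|(1 5 3 2)| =4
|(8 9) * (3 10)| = 2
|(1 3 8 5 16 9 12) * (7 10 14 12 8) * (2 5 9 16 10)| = |(16)(1 3 7 2 5 10 14 12)(8 9)| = 8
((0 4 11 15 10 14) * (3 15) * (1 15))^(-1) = ((0 4 11 3 1 15 10 14))^(-1) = (0 14 10 15 1 3 11 4)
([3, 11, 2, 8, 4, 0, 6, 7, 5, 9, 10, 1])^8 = [0, 1, 2, 3, 4, 5, 6, 7, 8, 9, 10, 11]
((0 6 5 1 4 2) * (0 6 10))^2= ((0 10)(1 4 2 6 5))^2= (10)(1 2 5 4 6)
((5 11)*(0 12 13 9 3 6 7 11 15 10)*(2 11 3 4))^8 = (0 15 11 4 13)(2 9 12 10 5)(3 7 6)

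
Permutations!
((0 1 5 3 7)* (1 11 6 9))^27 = (0 9 3 11 1 7 6 5)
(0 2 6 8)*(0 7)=(0 2 6 8 7)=[2, 1, 6, 3, 4, 5, 8, 0, 7]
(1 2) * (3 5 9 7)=(1 2)(3 5 9 7)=[0, 2, 1, 5, 4, 9, 6, 3, 8, 7]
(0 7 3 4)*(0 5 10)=(0 7 3 4 5 10)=[7, 1, 2, 4, 5, 10, 6, 3, 8, 9, 0]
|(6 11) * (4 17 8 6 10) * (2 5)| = |(2 5)(4 17 8 6 11 10)| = 6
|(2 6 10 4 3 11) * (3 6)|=|(2 3 11)(4 6 10)|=3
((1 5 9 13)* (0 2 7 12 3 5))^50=(0 5 2 9 7 13 12 1 3)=((0 2 7 12 3 5 9 13 1))^50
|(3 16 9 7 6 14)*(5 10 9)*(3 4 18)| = |(3 16 5 10 9 7 6 14 4 18)| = 10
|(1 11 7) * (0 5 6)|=|(0 5 6)(1 11 7)|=3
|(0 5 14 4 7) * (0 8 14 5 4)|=|(0 4 7 8 14)|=5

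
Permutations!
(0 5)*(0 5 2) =(5)(0 2) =[2, 1, 0, 3, 4, 5]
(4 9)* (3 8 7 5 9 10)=(3 8 7 5 9 4 10)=[0, 1, 2, 8, 10, 9, 6, 5, 7, 4, 3]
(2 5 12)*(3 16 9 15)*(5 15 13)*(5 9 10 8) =(2 15 3 16 10 8 5 12)(9 13) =[0, 1, 15, 16, 4, 12, 6, 7, 5, 13, 8, 11, 2, 9, 14, 3, 10]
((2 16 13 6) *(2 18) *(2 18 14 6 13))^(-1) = (18)(2 16)(6 14)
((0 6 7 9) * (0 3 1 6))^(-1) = ((1 6 7 9 3))^(-1) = (1 3 9 7 6)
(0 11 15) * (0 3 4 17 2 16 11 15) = (0 15 3 4 17 2 16 11) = [15, 1, 16, 4, 17, 5, 6, 7, 8, 9, 10, 0, 12, 13, 14, 3, 11, 2]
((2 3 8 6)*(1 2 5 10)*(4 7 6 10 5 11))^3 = (1 8 2 10 3)(4 11 6 7) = ((1 2 3 8 10)(4 7 6 11))^3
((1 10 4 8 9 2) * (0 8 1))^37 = (0 8 9 2)(1 10 4)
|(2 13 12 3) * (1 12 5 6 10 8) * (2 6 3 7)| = 10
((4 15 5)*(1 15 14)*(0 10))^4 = (1 14 4 5 15)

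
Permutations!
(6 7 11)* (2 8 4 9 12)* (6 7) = (2 8 4 9 12)(7 11) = [0, 1, 8, 3, 9, 5, 6, 11, 4, 12, 10, 7, 2]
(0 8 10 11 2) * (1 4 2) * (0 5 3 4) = [8, 0, 5, 4, 2, 3, 6, 7, 10, 9, 11, 1] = (0 8 10 11 1)(2 5 3 4)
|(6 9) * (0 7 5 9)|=5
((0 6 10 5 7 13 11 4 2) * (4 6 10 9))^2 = (0 5 13 6 4)(2 10 7 11 9)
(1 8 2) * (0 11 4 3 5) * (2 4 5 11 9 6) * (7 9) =(0 7 9 6 2 1 8 4 3 11 5) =[7, 8, 1, 11, 3, 0, 2, 9, 4, 6, 10, 5]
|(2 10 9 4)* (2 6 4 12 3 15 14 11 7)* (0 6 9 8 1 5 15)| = 18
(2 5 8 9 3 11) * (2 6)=(2 5 8 9 3 11 6)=[0, 1, 5, 11, 4, 8, 2, 7, 9, 3, 10, 6]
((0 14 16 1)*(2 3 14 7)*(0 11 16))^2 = ((0 7 2 3 14)(1 11 16))^2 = (0 2 14 7 3)(1 16 11)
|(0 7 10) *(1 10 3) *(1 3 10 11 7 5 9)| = 7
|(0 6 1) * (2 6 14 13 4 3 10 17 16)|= |(0 14 13 4 3 10 17 16 2 6 1)|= 11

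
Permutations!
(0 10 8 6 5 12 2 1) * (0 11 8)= (0 10)(1 11 8 6 5 12 2)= [10, 11, 1, 3, 4, 12, 5, 7, 6, 9, 0, 8, 2]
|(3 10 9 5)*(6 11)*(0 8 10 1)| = |(0 8 10 9 5 3 1)(6 11)| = 14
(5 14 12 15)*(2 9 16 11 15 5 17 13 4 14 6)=(2 9 16 11 15 17 13 4 14 12 5 6)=[0, 1, 9, 3, 14, 6, 2, 7, 8, 16, 10, 15, 5, 4, 12, 17, 11, 13]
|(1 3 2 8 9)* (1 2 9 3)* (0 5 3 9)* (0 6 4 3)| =6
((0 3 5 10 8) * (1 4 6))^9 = ((0 3 5 10 8)(1 4 6))^9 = (0 8 10 5 3)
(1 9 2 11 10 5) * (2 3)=(1 9 3 2 11 10 5)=[0, 9, 11, 2, 4, 1, 6, 7, 8, 3, 5, 10]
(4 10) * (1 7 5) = (1 7 5)(4 10) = [0, 7, 2, 3, 10, 1, 6, 5, 8, 9, 4]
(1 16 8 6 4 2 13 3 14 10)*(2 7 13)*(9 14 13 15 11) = [0, 16, 2, 13, 7, 5, 4, 15, 6, 14, 1, 9, 12, 3, 10, 11, 8] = (1 16 8 6 4 7 15 11 9 14 10)(3 13)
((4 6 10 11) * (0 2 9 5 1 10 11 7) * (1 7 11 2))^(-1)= (0 7 5 9 2 6 4 11 10 1)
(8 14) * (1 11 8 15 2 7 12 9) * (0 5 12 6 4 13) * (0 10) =[5, 11, 7, 3, 13, 12, 4, 6, 14, 1, 0, 8, 9, 10, 15, 2] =(0 5 12 9 1 11 8 14 15 2 7 6 4 13 10)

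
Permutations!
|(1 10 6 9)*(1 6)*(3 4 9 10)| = 6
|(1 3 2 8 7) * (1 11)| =6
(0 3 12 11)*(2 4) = (0 3 12 11)(2 4) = [3, 1, 4, 12, 2, 5, 6, 7, 8, 9, 10, 0, 11]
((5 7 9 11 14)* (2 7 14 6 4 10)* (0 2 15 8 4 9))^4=(15)(0 2 7)(6 9 11)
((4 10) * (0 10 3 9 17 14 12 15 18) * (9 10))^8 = (0 9 17 14 12 15 18)(3 4 10)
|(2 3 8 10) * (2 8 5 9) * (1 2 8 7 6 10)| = 6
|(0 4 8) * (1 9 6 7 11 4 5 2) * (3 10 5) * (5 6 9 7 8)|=|(0 3 10 6 8)(1 7 11 4 5 2)|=30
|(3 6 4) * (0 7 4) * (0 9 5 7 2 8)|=6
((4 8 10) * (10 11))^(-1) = ((4 8 11 10))^(-1) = (4 10 11 8)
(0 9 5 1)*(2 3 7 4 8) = (0 9 5 1)(2 3 7 4 8) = [9, 0, 3, 7, 8, 1, 6, 4, 2, 5]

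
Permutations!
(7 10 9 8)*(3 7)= (3 7 10 9 8)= [0, 1, 2, 7, 4, 5, 6, 10, 3, 8, 9]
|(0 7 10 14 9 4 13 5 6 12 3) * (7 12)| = 24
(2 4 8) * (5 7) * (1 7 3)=(1 7 5 3)(2 4 8)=[0, 7, 4, 1, 8, 3, 6, 5, 2]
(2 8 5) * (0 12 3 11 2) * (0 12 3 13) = (0 3 11 2 8 5 12 13) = [3, 1, 8, 11, 4, 12, 6, 7, 5, 9, 10, 2, 13, 0]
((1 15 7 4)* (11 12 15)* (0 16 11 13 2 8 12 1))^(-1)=((0 16 11 1 13 2 8 12 15 7 4))^(-1)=(0 4 7 15 12 8 2 13 1 11 16)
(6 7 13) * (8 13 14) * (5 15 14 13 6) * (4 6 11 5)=[0, 1, 2, 3, 6, 15, 7, 13, 11, 9, 10, 5, 12, 4, 8, 14]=(4 6 7 13)(5 15 14 8 11)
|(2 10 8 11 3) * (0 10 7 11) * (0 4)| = 4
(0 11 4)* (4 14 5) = (0 11 14 5 4) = [11, 1, 2, 3, 0, 4, 6, 7, 8, 9, 10, 14, 12, 13, 5]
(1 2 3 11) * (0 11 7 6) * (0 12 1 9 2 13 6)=(0 11 9 2 3 7)(1 13 6 12)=[11, 13, 3, 7, 4, 5, 12, 0, 8, 2, 10, 9, 1, 6]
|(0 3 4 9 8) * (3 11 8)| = 3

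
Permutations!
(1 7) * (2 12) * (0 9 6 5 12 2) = (0 9 6 5 12)(1 7) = [9, 7, 2, 3, 4, 12, 5, 1, 8, 6, 10, 11, 0]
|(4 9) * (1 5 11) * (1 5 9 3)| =|(1 9 4 3)(5 11)| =4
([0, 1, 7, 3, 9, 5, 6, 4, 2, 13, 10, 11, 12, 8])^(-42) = [0, 1, 2, 3, 4, 5, 6, 7, 8, 9, 10, 11, 12, 13]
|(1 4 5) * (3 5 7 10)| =|(1 4 7 10 3 5)| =6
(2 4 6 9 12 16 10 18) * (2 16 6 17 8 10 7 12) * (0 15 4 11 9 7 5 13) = (0 15 4 17 8 10 18 16 5 13)(2 11 9)(6 7 12) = [15, 1, 11, 3, 17, 13, 7, 12, 10, 2, 18, 9, 6, 0, 14, 4, 5, 8, 16]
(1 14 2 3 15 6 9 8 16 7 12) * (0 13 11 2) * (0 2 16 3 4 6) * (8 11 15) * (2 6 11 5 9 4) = [13, 14, 2, 8, 11, 9, 4, 12, 3, 5, 10, 16, 1, 15, 6, 0, 7] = (0 13 15)(1 14 6 4 11 16 7 12)(3 8)(5 9)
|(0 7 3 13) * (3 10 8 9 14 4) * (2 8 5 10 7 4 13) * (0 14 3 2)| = 6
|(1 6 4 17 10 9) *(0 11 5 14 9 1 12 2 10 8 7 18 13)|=16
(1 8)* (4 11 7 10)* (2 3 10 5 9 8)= (1 2 3 10 4 11 7 5 9 8)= [0, 2, 3, 10, 11, 9, 6, 5, 1, 8, 4, 7]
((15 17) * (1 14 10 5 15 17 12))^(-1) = (17)(1 12 15 5 10 14) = ((17)(1 14 10 5 15 12))^(-1)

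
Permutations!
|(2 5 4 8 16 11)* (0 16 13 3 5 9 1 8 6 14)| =|(0 16 11 2 9 1 8 13 3 5 4 6 14)| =13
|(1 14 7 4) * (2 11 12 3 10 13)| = 12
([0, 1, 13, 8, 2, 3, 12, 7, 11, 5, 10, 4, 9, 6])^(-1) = [0, 1, 4, 5, 11, 9, 13, 7, 3, 12, 10, 8, 6, 2]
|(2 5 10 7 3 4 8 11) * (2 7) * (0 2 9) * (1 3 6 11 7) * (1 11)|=30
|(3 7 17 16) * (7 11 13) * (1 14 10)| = |(1 14 10)(3 11 13 7 17 16)| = 6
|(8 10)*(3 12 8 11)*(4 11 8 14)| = |(3 12 14 4 11)(8 10)| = 10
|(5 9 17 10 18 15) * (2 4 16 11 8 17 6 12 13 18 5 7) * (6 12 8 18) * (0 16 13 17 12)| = 16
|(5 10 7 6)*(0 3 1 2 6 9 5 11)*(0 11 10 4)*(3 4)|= |(11)(0 4)(1 2 6 10 7 9 5 3)|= 8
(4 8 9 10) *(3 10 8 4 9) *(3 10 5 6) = (3 5 6)(8 10 9) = [0, 1, 2, 5, 4, 6, 3, 7, 10, 8, 9]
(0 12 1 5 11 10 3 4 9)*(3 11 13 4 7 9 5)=[12, 3, 2, 7, 5, 13, 6, 9, 8, 0, 11, 10, 1, 4]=(0 12 1 3 7 9)(4 5 13)(10 11)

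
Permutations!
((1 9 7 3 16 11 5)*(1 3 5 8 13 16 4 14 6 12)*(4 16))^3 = (1 5 11 4 12 7 16 13 6 9 3 8 14)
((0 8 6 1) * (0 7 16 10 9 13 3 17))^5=(0 16 17 7 3 1 13 6 9 8 10)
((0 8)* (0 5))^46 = (0 8 5)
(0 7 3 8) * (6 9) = (0 7 3 8)(6 9) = [7, 1, 2, 8, 4, 5, 9, 3, 0, 6]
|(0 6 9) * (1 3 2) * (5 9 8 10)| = 6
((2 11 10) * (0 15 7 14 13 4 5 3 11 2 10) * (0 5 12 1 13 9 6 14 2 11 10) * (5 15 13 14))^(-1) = (0 10 3 5 6 9 14 1 12 4 13)(2 7 15 11) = ((0 13 4 12 1 14 9 6 5 3 10)(2 11 15 7))^(-1)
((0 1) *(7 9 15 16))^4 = (16)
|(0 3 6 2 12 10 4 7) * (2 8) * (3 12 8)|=|(0 12 10 4 7)(2 8)(3 6)|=10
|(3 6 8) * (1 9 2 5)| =|(1 9 2 5)(3 6 8)| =12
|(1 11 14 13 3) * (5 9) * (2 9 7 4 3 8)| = |(1 11 14 13 8 2 9 5 7 4 3)| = 11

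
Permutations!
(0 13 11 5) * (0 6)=[13, 1, 2, 3, 4, 6, 0, 7, 8, 9, 10, 5, 12, 11]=(0 13 11 5 6)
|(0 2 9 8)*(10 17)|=4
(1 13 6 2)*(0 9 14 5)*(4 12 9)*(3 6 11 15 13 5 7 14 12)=(0 4 3 6 2 1 5)(7 14)(9 12)(11 15 13)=[4, 5, 1, 6, 3, 0, 2, 14, 8, 12, 10, 15, 9, 11, 7, 13]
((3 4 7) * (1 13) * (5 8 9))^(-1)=(1 13)(3 7 4)(5 9 8)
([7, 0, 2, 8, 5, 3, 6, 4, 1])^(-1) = [1, 8, 2, 5, 7, 4, 6, 0, 3]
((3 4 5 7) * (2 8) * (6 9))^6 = ((2 8)(3 4 5 7)(6 9))^6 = (9)(3 5)(4 7)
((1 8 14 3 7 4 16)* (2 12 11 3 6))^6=(1 11 8 3 14 7 6 4 2 16 12)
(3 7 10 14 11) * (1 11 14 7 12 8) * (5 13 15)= (1 11 3 12 8)(5 13 15)(7 10)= [0, 11, 2, 12, 4, 13, 6, 10, 1, 9, 7, 3, 8, 15, 14, 5]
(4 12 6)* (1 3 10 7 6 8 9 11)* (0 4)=[4, 3, 2, 10, 12, 5, 0, 6, 9, 11, 7, 1, 8]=(0 4 12 8 9 11 1 3 10 7 6)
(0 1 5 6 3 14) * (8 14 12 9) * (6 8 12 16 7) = [1, 5, 2, 16, 4, 8, 3, 6, 14, 12, 10, 11, 9, 13, 0, 15, 7] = (0 1 5 8 14)(3 16 7 6)(9 12)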